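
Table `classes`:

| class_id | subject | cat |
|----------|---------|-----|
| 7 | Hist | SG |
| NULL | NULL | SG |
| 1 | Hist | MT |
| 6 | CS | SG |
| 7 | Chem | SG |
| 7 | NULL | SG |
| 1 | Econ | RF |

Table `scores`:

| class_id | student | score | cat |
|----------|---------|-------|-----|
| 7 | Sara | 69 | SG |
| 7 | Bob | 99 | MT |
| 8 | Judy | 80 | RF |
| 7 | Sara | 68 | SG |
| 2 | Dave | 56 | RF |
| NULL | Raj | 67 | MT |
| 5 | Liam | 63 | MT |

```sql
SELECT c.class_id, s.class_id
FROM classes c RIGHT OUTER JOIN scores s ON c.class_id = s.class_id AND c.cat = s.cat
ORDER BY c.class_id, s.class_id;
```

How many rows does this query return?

11

RIGHT JOIN keeps every row from `scores`; unmatched rows get NULL for `classes`'s columns.
Matching on c.class_id = s.class_id AND c.cat = s.cat. A NULL in a compared column never satisfies the condition.
- c row (class_id=7, cat=SG): matches 2 s row(s) → 2 output row(s).
- c row (class_id=NULL, cat=SG): no match.
- c row (class_id=1, cat=MT): no match.
- c row (class_id=6, cat=SG): no match.
- c row (class_id=7, cat=SG): matches 2 s row(s) → 2 output row(s).
- c row (class_id=7, cat=SG): matches 2 s row(s) → 2 output row(s).
- c row (class_id=1, cat=RF): no match.
- 5 row(s) from s found no c partner → padded with NULL.
Total: 6 matched + 5 padded = 11 rows.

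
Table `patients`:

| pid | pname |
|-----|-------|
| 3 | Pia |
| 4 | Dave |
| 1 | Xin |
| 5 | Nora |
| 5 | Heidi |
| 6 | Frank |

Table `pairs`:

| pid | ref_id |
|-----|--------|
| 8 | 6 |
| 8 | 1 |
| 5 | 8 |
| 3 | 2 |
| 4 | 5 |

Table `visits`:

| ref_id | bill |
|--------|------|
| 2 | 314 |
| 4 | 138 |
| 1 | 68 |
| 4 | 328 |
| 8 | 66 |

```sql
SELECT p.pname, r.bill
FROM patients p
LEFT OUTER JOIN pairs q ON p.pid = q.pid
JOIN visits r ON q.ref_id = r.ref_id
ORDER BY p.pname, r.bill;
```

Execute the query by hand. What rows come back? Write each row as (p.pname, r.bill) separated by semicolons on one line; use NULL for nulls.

(Heidi, 66); (Nora, 66); (Pia, 314)

Evaluate left to right. First `patients p LEFT JOIN pairs q` on pid: 6 row(s).
Then INNER JOIN `visits r` on ref_id: keep only rows whose q.ref_id appears in r.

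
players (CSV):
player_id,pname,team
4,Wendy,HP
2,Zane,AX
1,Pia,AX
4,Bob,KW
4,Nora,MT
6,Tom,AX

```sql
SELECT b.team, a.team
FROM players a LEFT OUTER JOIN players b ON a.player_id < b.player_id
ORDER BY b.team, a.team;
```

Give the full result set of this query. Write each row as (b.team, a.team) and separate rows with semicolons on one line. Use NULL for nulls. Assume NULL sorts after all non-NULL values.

(AX, AX); (AX, AX); (AX, AX); (AX, HP); (AX, KW); (AX, MT); (HP, AX); (HP, AX); (KW, AX); (KW, AX); (MT, AX); (MT, AX); (NULL, AX)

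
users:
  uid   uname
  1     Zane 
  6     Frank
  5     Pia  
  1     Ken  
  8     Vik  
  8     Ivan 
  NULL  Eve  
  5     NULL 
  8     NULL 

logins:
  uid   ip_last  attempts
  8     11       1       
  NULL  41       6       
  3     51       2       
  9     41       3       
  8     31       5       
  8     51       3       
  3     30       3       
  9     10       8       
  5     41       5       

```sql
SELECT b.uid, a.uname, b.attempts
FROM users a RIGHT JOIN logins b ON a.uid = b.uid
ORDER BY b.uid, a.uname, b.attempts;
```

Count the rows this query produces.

16

RIGHT JOIN keeps every row from `logins`; unmatched rows get NULL for `users`'s columns.
Matching on a.uid = b.uid. A NULL in a compared column never satisfies the condition.
Matched pairs: 11; unmatched b rows kept: 5.
Total: 11 matched + 5 padded = 16 rows.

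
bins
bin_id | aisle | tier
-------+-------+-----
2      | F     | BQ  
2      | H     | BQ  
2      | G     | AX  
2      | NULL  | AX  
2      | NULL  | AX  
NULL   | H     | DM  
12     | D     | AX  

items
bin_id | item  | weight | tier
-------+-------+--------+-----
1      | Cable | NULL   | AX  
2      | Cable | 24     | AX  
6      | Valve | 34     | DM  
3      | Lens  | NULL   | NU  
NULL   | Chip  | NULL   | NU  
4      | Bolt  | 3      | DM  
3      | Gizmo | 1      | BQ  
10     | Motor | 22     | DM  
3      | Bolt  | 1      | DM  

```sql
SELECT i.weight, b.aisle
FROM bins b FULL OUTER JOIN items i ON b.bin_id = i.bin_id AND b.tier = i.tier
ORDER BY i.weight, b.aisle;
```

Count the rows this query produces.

FULL OUTER JOIN keeps every row from both sides; unmatched rows get NULL for the other side's columns.
Matching on b.bin_id = i.bin_id AND b.tier = i.tier. A NULL in a compared column never satisfies the condition.
Matched pairs: 3; unmatched b rows kept: 4; unmatched i rows kept: 8.
Total: 3 matched + 12 padded = 15 rows.

15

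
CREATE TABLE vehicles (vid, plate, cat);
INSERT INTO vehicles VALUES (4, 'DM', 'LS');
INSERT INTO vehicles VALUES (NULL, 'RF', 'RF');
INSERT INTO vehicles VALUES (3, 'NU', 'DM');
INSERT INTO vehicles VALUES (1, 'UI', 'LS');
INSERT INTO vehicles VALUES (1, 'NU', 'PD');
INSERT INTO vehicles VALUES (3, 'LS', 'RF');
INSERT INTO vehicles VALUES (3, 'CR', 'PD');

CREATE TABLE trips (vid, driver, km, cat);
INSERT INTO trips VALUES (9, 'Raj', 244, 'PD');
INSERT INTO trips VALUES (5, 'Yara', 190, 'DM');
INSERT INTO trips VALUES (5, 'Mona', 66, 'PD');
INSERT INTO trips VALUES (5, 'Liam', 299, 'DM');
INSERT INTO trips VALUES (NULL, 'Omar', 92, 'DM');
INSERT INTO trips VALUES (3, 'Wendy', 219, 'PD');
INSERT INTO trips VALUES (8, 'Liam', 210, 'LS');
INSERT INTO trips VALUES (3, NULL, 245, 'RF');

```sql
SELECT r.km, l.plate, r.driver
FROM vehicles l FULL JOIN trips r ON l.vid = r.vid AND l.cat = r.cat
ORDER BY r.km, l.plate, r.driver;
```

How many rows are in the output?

13

FULL OUTER JOIN keeps every row from both sides; unmatched rows get NULL for the other side's columns.
Matching on l.vid = r.vid AND l.cat = r.cat. A NULL in a compared column never satisfies the condition.
- l (vid=4, cat=LS) has no partner → padded with NULL.
- l (vid=NULL, cat=RF) has no partner → padded with NULL.
- l (vid=3, cat=DM) has no partner → padded with NULL.
- l (vid=1, cat=LS) has no partner → padded with NULL.
- l (vid=1, cat=PD) has no partner → padded with NULL.
- l (vid=3, cat=RF) pairs with 1 row(s) of r.
- l (vid=3, cat=PD) pairs with 1 row(s) of r.
- plus 6 unmatched r row(s), each kept with NULL l columns.
Total: 2 matched + 11 padded = 13 rows.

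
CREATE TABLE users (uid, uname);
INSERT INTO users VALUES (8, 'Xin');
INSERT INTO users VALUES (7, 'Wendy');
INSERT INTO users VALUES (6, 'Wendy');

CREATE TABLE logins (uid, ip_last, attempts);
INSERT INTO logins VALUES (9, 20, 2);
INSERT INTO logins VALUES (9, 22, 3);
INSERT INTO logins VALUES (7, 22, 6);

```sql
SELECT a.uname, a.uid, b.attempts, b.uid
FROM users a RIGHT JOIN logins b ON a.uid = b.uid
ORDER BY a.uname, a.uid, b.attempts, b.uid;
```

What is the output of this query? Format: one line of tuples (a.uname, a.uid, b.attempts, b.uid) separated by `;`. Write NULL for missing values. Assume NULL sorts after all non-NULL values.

RIGHT JOIN keeps every row from `logins`; unmatched rows get NULL for `users`'s columns.
Matching on a.uid = b.uid.
- a row (uid=8): no match.
- a row (uid=7): matches 1 b row(s) → 1 output row(s).
- a row (uid=6): no match.
- 2 b row(s) had no a match → kept, a columns NULL.
After projecting and ordering:
a.uname | a.uid | b.attempts | b.uid
Wendy | 7 | 6 | 7
NULL | NULL | 2 | 9
NULL | NULL | 3 | 9

(Wendy, 7, 6, 7); (NULL, NULL, 2, 9); (NULL, NULL, 3, 9)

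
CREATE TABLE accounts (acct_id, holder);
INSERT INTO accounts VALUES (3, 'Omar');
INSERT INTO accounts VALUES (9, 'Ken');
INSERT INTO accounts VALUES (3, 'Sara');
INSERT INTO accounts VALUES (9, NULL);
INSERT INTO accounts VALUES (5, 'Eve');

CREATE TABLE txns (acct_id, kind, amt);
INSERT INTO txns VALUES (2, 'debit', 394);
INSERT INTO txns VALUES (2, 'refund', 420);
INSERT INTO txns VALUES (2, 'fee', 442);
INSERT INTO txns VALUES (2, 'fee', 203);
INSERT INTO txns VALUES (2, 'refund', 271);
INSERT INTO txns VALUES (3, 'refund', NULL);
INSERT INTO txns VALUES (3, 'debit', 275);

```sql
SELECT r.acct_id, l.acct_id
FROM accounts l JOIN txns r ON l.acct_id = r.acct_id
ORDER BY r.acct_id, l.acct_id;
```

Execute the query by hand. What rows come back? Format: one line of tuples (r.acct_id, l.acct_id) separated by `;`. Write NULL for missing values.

INNER JOIN keeps only pairs where the ON condition holds.
Matching on l.acct_id = r.acct_id.
- l[0] acct_id=3 → 2 match(es) in r → 2 row(s).
- l[1] acct_id=9 → no match; dropped.
- l[2] acct_id=3 → 2 match(es) in r → 2 row(s).
- l[3] acct_id=9 → no match; dropped.
- l[4] acct_id=5 → no match; dropped.
After projecting and ordering:
r.acct_id | l.acct_id
3 | 3
3 | 3
3 | 3
3 | 3

(3, 3); (3, 3); (3, 3); (3, 3)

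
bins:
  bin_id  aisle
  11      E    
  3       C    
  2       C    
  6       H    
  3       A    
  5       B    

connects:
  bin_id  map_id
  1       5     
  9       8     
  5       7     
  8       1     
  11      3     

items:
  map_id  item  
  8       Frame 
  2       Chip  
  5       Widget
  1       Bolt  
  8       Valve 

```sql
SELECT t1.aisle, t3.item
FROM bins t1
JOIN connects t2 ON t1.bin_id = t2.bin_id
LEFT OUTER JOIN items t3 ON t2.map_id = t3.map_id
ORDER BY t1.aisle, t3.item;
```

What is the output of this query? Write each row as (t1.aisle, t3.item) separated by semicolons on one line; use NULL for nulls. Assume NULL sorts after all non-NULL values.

(B, NULL); (E, NULL)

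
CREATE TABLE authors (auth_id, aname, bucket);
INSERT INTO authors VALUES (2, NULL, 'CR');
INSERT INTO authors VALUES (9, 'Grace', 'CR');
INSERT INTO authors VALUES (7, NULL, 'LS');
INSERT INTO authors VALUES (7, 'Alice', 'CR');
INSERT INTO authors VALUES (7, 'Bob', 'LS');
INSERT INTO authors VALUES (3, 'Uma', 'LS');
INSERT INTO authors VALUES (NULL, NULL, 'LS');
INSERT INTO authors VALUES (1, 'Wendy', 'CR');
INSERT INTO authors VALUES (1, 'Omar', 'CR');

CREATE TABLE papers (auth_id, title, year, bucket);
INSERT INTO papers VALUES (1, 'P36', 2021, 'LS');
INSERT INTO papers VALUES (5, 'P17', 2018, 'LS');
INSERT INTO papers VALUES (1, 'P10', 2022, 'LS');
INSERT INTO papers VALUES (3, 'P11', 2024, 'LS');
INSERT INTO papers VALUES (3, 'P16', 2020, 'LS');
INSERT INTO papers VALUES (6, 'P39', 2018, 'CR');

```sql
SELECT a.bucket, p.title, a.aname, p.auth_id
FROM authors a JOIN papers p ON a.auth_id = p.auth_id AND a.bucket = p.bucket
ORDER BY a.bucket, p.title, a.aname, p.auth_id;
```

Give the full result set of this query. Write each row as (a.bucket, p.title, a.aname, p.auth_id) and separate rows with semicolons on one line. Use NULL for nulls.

(LS, P11, Uma, 3); (LS, P16, Uma, 3)

INNER JOIN keeps only pairs where the ON condition holds.
Matching on a.auth_id = p.auth_id AND a.bucket = p.bucket. A NULL in a compared column never satisfies the condition.
- a[0] auth_id=2, bucket=CR → no match; dropped.
- a[1] auth_id=9, bucket=CR → no match; dropped.
- a[2] auth_id=7, bucket=LS → no match; dropped.
- a[3] auth_id=7, bucket=CR → no match; dropped.
- a[4] auth_id=7, bucket=LS → no match; dropped.
- a[5] auth_id=3, bucket=LS → 2 match(es) in p → 2 row(s).
- a[6] auth_id=NULL, bucket=LS → no match; dropped.
- a[7] auth_id=1, bucket=CR → no match; dropped.
- a[8] auth_id=1, bucket=CR → no match; dropped.
After projecting and ordering:
a.bucket | p.title | a.aname | p.auth_id
LS | P11 | Uma | 3
LS | P16 | Uma | 3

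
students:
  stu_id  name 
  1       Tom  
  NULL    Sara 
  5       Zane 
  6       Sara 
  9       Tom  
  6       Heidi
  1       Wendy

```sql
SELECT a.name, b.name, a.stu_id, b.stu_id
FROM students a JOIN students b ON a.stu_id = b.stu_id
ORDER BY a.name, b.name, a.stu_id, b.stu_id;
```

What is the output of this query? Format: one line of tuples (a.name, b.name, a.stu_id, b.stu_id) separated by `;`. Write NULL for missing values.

INNER JOIN keeps only pairs where the ON condition holds.
Matching on a.stu_id = b.stu_id. A NULL in a compared column never satisfies the condition.
- a row (stu_id=1): matches 2 b row(s) → 2 output row(s).
- a row (stu_id=NULL): no match → dropped.
- a row (stu_id=5): matches 1 b row(s) → 1 output row(s).
- a row (stu_id=6): matches 2 b row(s) → 2 output row(s).
- a row (stu_id=9): matches 1 b row(s) → 1 output row(s).
- a row (stu_id=6): matches 2 b row(s) → 2 output row(s).
- a row (stu_id=1): matches 2 b row(s) → 2 output row(s).
After projecting and ordering:
a.name | b.name | a.stu_id | b.stu_id
Heidi | Heidi | 6 | 6
Heidi | Sara | 6 | 6
Sara | Heidi | 6 | 6
Sara | Sara | 6 | 6
Tom | Tom | 1 | 1
Tom | Tom | 9 | 9
Tom | Wendy | 1 | 1
Wendy | Tom | 1 | 1
Wendy | Wendy | 1 | 1
Zane | Zane | 5 | 5

(Heidi, Heidi, 6, 6); (Heidi, Sara, 6, 6); (Sara, Heidi, 6, 6); (Sara, Sara, 6, 6); (Tom, Tom, 1, 1); (Tom, Tom, 9, 9); (Tom, Wendy, 1, 1); (Wendy, Tom, 1, 1); (Wendy, Wendy, 1, 1); (Zane, Zane, 5, 5)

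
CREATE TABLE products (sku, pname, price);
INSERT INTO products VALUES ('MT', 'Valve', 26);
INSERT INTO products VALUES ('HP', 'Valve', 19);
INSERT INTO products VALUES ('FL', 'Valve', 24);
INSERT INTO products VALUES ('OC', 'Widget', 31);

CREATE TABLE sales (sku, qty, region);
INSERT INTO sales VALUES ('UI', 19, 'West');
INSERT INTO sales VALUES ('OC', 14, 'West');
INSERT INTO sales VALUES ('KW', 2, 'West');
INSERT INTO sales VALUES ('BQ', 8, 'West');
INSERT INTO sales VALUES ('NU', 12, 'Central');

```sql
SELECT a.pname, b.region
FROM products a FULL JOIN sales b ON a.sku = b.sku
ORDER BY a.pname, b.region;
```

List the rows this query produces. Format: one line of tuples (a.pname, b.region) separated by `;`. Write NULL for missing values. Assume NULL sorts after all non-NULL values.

(Valve, NULL); (Valve, NULL); (Valve, NULL); (Widget, West); (NULL, Central); (NULL, West); (NULL, West); (NULL, West)

FULL OUTER JOIN keeps every row from both sides; unmatched rows get NULL for the other side's columns.
Matching on a.sku = b.sku.
- a row (sku=MT): no match → kept, b columns NULL.
- a row (sku=HP): no match → kept, b columns NULL.
- a row (sku=FL): no match → kept, b columns NULL.
- a row (sku=OC): matches 1 b row(s) → 1 output row(s).
- plus 4 unmatched b row(s), each kept with NULL a columns.
After projecting and ordering:
a.pname | b.region
Valve | NULL
Valve | NULL
Valve | NULL
Widget | West
NULL | Central
NULL | West
NULL | West
NULL | West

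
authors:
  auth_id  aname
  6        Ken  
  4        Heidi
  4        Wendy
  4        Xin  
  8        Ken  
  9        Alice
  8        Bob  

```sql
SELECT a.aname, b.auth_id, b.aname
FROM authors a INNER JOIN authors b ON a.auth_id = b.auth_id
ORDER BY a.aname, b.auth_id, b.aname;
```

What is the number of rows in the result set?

INNER JOIN keeps only pairs where the ON condition holds.
Matching on a.auth_id = b.auth_id.
Matched pairs: 15.
Total: 15 rows.

15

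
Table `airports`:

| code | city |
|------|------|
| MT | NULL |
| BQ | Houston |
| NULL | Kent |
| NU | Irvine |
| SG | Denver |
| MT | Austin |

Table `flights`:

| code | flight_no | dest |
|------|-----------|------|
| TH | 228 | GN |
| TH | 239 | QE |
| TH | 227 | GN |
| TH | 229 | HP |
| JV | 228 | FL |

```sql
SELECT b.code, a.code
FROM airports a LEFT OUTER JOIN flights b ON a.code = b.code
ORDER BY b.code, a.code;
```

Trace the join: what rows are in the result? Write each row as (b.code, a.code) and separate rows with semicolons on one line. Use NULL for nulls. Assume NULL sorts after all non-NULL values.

LEFT JOIN keeps every row from `airports`; unmatched rows get NULL for `flights`'s columns.
Matching on a.code = b.code. A NULL in a compared column never satisfies the condition.
- a (code=MT) has no partner → padded with NULL.
- a (code=BQ) has no partner → padded with NULL.
- a (code=NULL) has no partner → padded with NULL.
- a (code=NU) has no partner → padded with NULL.
- a (code=SG) has no partner → padded with NULL.
- a (code=MT) has no partner → padded with NULL.
After projecting and ordering:
b.code | a.code
NULL | BQ
NULL | MT
NULL | MT
NULL | NU
NULL | SG
NULL | NULL

(NULL, BQ); (NULL, MT); (NULL, MT); (NULL, NU); (NULL, SG); (NULL, NULL)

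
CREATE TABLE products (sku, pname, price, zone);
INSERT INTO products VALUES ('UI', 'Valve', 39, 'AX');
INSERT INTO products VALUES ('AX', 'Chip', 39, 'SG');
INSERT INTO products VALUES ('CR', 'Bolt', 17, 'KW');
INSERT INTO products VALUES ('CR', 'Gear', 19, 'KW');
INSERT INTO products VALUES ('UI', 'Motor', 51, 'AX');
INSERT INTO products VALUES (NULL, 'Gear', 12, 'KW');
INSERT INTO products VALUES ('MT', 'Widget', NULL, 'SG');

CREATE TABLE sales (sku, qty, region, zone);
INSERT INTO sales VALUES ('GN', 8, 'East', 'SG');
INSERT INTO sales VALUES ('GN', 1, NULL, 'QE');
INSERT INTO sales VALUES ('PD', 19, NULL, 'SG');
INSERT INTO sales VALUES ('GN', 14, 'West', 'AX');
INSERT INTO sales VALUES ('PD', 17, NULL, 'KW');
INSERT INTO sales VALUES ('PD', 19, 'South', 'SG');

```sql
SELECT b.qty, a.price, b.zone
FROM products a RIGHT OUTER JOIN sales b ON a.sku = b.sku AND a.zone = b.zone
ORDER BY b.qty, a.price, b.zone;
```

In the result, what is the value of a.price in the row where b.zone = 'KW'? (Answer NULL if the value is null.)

NULL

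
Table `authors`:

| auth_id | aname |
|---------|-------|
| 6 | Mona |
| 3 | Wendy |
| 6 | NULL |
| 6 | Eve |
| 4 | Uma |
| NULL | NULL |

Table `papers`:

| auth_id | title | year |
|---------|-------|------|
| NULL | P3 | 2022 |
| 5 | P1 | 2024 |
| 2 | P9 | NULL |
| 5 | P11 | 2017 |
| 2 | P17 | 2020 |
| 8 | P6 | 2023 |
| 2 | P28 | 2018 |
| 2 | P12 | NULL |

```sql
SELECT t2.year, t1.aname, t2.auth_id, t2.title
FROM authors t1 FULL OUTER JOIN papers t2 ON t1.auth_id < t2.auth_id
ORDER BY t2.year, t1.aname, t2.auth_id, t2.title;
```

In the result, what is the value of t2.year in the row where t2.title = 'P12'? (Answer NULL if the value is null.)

FULL OUTER JOIN keeps every row from both sides; unmatched rows get NULL for the other side's columns.
Matching on t1.auth_id < t2.auth_id. A NULL in a compared column never satisfies the condition.
- auth_id=6: 1 matching t2 row(s), so 1 row(s) emitted.
- auth_id=3: 3 matching t2 row(s), so 3 row(s) emitted.
- auth_id=6: 1 matching t2 row(s), so 1 row(s) emitted.
- auth_id=6: 1 matching t2 row(s), so 1 row(s) emitted.
- auth_id=4: 3 matching t2 row(s), so 3 row(s) emitted.
- auth_id=NULL: no t2 row matches, row kept with t2 columns NULL.
- plus 5 unmatched t2 row(s), each kept with NULL t1 columns.

NULL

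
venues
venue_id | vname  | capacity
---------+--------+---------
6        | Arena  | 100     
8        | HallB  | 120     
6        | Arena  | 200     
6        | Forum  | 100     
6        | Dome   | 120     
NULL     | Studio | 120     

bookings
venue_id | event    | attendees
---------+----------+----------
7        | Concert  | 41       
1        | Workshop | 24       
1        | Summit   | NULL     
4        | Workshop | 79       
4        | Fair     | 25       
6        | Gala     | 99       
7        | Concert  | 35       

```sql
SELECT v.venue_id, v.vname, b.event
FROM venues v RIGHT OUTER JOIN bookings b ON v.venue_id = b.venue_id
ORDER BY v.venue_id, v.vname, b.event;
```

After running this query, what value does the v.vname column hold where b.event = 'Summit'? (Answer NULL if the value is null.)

NULL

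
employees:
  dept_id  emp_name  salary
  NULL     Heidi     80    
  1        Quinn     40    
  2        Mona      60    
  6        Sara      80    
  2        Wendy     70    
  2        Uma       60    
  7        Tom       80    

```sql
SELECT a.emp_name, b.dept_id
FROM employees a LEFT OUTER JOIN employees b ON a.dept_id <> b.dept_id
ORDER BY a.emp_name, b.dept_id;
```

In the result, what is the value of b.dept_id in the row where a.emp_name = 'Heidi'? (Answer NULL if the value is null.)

LEFT JOIN keeps every row from `employees a`; unmatched rows get NULL for `employees b`'s columns.
Matching on a.dept_id <> b.dept_id. A NULL in a compared column never satisfies the condition.
Matched pairs: 24; unmatched a rows kept: 1.

NULL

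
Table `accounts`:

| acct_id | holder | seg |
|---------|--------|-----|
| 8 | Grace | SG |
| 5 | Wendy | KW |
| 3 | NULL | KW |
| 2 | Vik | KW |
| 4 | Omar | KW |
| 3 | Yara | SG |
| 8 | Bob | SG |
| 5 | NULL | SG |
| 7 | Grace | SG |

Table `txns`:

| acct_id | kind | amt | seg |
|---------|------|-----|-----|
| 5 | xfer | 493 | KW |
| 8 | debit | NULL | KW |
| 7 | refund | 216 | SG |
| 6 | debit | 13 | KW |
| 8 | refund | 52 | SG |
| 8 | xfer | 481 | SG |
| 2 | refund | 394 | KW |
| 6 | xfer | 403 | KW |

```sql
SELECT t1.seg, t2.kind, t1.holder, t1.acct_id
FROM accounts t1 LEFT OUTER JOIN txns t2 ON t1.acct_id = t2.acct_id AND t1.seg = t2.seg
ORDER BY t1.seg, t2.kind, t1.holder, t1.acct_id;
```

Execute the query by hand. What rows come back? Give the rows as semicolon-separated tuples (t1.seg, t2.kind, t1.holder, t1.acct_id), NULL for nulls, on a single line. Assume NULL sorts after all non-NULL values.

LEFT JOIN keeps every row from `accounts`; unmatched rows get NULL for `txns`'s columns.
Matching on t1.acct_id = t2.acct_id AND t1.seg = t2.seg.
- t1[0] acct_id=8, seg=SG → 2 match(es) in t2 → 2 row(s).
- t1[1] acct_id=5, seg=KW → 1 match(es) in t2 → 1 row(s).
- t1[2] acct_id=3, seg=KW → no match; kept with NULLs on the t2 side.
- t1[3] acct_id=2, seg=KW → 1 match(es) in t2 → 1 row(s).
- t1[4] acct_id=4, seg=KW → no match; kept with NULLs on the t2 side.
- t1[5] acct_id=3, seg=SG → no match; kept with NULLs on the t2 side.
- t1[6] acct_id=8, seg=SG → 2 match(es) in t2 → 2 row(s).
- t1[7] acct_id=5, seg=SG → no match; kept with NULLs on the t2 side.
- t1[8] acct_id=7, seg=SG → 1 match(es) in t2 → 1 row(s).

(KW, refund, Vik, 2); (KW, xfer, Wendy, 5); (KW, NULL, Omar, 4); (KW, NULL, NULL, 3); (SG, refund, Bob, 8); (SG, refund, Grace, 7); (SG, refund, Grace, 8); (SG, xfer, Bob, 8); (SG, xfer, Grace, 8); (SG, NULL, Yara, 3); (SG, NULL, NULL, 5)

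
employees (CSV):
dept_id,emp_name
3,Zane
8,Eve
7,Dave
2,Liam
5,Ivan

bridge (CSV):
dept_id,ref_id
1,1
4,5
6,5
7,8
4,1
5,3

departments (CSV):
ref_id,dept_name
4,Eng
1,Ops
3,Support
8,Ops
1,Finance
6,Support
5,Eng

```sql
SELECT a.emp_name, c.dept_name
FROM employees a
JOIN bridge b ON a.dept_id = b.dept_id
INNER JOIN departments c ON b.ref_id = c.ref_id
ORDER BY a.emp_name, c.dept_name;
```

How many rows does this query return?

2

Step 1 — a INNER JOIN b on dept_id → 2 row(s).
Then INNER JOIN `departments c` on ref_id: keep only rows whose b.ref_id appears in c.
Result: 2 row(s).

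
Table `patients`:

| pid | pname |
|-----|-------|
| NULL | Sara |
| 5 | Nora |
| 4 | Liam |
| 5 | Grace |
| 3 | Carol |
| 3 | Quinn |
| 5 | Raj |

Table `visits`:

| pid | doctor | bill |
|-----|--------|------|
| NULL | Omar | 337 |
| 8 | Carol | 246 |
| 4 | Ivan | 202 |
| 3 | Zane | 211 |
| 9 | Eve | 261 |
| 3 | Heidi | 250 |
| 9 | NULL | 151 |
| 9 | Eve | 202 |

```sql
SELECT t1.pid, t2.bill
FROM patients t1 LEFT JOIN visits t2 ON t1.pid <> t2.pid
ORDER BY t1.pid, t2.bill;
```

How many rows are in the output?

LEFT JOIN keeps every row from `patients`; unmatched rows get NULL for `visits`'s columns.
Matching on t1.pid <> t2.pid. A NULL in a compared column never satisfies the condition.
Matched pairs: 37; unmatched t1 rows kept: 1.
Total: 37 matched + 1 padded = 38 rows.

38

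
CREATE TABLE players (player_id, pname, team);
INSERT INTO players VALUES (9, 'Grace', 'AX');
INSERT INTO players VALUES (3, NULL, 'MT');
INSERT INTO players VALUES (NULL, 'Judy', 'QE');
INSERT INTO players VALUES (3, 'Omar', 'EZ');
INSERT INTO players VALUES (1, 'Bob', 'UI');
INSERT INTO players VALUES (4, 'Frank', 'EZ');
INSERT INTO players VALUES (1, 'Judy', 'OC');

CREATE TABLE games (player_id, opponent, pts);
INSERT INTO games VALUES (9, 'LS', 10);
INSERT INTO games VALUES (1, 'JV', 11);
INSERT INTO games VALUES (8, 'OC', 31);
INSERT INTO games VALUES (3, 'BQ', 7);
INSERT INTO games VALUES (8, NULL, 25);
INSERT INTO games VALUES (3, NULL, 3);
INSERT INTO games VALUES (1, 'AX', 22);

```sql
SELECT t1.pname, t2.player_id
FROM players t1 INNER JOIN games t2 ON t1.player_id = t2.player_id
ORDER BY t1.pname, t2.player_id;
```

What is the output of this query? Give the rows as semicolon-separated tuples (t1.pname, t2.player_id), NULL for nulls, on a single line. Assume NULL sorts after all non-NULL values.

(Bob, 1); (Bob, 1); (Grace, 9); (Judy, 1); (Judy, 1); (Omar, 3); (Omar, 3); (NULL, 3); (NULL, 3)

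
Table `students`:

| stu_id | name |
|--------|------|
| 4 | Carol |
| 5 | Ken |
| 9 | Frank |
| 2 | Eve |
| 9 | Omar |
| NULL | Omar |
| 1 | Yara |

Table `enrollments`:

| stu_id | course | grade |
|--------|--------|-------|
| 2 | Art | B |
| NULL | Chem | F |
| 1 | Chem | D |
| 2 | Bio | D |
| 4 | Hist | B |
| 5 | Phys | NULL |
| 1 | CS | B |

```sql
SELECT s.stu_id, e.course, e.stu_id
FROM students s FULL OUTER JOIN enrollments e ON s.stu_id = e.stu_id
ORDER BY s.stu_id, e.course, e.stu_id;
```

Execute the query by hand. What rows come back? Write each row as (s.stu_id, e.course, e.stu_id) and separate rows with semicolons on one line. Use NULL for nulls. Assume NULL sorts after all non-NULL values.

(1, CS, 1); (1, Chem, 1); (2, Art, 2); (2, Bio, 2); (4, Hist, 4); (5, Phys, 5); (9, NULL, NULL); (9, NULL, NULL); (NULL, Chem, NULL); (NULL, NULL, NULL)

FULL OUTER JOIN keeps every row from both sides; unmatched rows get NULL for the other side's columns.
Matching on s.stu_id = e.stu_id. A NULL in a compared column never satisfies the condition.
Matched pairs: 6; unmatched s rows kept: 3; unmatched e rows kept: 1.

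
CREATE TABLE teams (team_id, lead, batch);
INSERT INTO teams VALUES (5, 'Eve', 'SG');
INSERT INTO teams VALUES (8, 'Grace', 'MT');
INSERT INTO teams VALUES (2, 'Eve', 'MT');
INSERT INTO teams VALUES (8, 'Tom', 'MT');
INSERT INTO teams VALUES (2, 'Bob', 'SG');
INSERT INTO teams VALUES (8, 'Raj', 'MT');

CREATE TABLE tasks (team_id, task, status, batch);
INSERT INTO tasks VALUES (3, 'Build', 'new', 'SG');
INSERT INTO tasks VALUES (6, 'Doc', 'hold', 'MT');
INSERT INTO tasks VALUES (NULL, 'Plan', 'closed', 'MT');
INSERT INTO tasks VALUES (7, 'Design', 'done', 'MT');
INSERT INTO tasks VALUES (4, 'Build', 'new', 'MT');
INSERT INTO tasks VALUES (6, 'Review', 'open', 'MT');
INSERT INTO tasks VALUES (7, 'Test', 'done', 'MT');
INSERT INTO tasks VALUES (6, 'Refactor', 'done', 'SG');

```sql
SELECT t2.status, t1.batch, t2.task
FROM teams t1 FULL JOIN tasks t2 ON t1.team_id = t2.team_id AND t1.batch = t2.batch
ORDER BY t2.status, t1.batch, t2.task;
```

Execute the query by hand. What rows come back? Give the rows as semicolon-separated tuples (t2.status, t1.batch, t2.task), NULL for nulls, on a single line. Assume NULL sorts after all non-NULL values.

(closed, NULL, Plan); (done, NULL, Design); (done, NULL, Refactor); (done, NULL, Test); (hold, NULL, Doc); (new, NULL, Build); (new, NULL, Build); (open, NULL, Review); (NULL, MT, NULL); (NULL, MT, NULL); (NULL, MT, NULL); (NULL, MT, NULL); (NULL, SG, NULL); (NULL, SG, NULL)

FULL OUTER JOIN keeps every row from both sides; unmatched rows get NULL for the other side's columns.
Matching on t1.team_id = t2.team_id AND t1.batch = t2.batch. A NULL in a compared column never satisfies the condition.
Matched pairs: 0; unmatched t1 rows kept: 6; unmatched t2 rows kept: 8.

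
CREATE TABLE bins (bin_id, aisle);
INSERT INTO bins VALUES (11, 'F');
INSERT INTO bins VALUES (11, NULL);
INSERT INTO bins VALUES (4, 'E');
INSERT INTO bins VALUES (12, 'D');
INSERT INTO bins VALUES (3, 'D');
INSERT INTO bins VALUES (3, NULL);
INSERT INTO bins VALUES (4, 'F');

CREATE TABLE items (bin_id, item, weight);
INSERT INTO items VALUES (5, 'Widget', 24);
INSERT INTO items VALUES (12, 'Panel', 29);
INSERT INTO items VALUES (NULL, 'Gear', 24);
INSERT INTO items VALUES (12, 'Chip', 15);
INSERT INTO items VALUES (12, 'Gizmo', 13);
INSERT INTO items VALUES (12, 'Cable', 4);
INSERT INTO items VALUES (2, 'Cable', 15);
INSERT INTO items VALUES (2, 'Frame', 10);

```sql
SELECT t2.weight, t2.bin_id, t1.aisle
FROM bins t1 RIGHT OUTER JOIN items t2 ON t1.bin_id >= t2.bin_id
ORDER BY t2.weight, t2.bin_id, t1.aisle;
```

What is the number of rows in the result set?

22

RIGHT JOIN keeps every row from `items`; unmatched rows get NULL for `bins`'s columns.
Matching on t1.bin_id >= t2.bin_id. A NULL in a compared column never satisfies the condition.
- bin_id=11: 3 matching t2 row(s), so 3 row(s) emitted.
- bin_id=11: 3 matching t2 row(s), so 3 row(s) emitted.
- bin_id=4: 2 matching t2 row(s), so 2 row(s) emitted.
- bin_id=12: 7 matching t2 row(s), so 7 row(s) emitted.
- bin_id=3: 2 matching t2 row(s), so 2 row(s) emitted.
- bin_id=3: 2 matching t2 row(s), so 2 row(s) emitted.
- bin_id=4: 2 matching t2 row(s), so 2 row(s) emitted.
- plus 1 unmatched t2 row(s), each kept with NULL t1 columns.
Total: 21 matched + 1 padded = 22 rows.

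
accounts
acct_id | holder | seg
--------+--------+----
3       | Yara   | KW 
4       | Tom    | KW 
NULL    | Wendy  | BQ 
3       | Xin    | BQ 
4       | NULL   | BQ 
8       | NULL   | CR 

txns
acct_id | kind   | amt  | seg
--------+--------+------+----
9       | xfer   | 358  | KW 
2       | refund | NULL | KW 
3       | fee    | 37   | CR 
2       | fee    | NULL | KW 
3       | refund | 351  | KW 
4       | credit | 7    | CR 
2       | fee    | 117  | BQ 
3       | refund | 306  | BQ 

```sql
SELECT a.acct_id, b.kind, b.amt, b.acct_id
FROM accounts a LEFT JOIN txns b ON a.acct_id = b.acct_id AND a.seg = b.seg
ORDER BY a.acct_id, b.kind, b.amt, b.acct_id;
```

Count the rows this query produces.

LEFT JOIN keeps every row from `accounts`; unmatched rows get NULL for `txns`'s columns.
Matching on a.acct_id = b.acct_id AND a.seg = b.seg. A NULL in a compared column never satisfies the condition.
- a row (acct_id=3, seg=KW): matches 1 b row(s) → 1 output row(s).
- a row (acct_id=4, seg=KW): no match → kept, b columns NULL.
- a row (acct_id=NULL, seg=BQ): no match → kept, b columns NULL.
- a row (acct_id=3, seg=BQ): matches 1 b row(s) → 1 output row(s).
- a row (acct_id=4, seg=BQ): no match → kept, b columns NULL.
- a row (acct_id=8, seg=CR): no match → kept, b columns NULL.
Total: 2 matched + 4 padded = 6 rows.

6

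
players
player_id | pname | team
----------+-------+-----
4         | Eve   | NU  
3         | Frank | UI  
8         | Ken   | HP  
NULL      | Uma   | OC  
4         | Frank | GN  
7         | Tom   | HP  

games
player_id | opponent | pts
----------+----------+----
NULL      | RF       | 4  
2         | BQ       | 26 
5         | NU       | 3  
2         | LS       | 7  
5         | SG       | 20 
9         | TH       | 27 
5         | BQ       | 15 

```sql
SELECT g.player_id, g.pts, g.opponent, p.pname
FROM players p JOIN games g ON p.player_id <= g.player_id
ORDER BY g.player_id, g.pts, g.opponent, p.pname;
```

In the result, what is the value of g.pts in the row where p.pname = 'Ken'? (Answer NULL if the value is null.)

INNER JOIN keeps only pairs where the ON condition holds.
Matching on p.player_id <= g.player_id. A NULL in a compared column never satisfies the condition.
- p[0] player_id=4 → 4 match(es) in g → 4 row(s).
- p[1] player_id=3 → 4 match(es) in g → 4 row(s).
- p[2] player_id=8 → 1 match(es) in g → 1 row(s).
- p[3] player_id=NULL → no match; dropped.
- p[4] player_id=4 → 4 match(es) in g → 4 row(s).
- p[5] player_id=7 → 1 match(es) in g → 1 row(s).

27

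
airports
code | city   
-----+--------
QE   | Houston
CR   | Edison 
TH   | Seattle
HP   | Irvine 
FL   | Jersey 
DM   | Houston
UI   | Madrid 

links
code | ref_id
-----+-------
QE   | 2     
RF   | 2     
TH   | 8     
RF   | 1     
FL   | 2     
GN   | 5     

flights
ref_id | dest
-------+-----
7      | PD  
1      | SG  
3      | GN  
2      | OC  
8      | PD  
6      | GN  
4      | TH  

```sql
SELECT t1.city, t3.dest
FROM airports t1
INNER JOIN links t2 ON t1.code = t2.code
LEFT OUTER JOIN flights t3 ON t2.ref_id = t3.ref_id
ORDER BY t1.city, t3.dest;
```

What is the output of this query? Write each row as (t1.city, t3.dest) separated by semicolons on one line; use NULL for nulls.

(Houston, OC); (Jersey, OC); (Seattle, PD)

Evaluate left to right. First `airports t1 INNER JOIN links t2` on code: 3 row(s).
Then LEFT JOIN `flights t3` on ref_id: each of those 3 rows is kept; rows whose t2.ref_id has no match in t3 get NULL for t3's columns.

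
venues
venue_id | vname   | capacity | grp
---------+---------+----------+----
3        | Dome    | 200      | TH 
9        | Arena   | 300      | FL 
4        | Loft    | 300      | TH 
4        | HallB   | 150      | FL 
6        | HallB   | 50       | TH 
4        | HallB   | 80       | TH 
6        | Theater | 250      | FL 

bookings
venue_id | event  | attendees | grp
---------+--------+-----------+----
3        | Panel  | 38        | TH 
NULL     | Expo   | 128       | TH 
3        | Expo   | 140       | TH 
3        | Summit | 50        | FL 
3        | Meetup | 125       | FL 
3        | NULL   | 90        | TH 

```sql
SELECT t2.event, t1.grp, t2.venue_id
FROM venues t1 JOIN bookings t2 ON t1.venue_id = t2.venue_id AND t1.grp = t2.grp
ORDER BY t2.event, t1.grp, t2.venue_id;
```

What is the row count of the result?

INNER JOIN keeps only pairs where the ON condition holds.
Matching on t1.venue_id = t2.venue_id AND t1.grp = t2.grp. A NULL in a compared column never satisfies the condition.
Matched pairs: 3.
Total: 3 rows.

3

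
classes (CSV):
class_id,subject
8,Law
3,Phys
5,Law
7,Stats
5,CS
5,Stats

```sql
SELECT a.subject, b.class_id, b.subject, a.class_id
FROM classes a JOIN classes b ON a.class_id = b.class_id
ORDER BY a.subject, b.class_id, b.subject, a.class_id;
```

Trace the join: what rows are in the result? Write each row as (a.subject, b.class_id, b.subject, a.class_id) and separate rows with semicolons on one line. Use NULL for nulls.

(CS, 5, CS, 5); (CS, 5, Law, 5); (CS, 5, Stats, 5); (Law, 5, CS, 5); (Law, 5, Law, 5); (Law, 5, Stats, 5); (Law, 8, Law, 8); (Phys, 3, Phys, 3); (Stats, 5, CS, 5); (Stats, 5, Law, 5); (Stats, 5, Stats, 5); (Stats, 7, Stats, 7)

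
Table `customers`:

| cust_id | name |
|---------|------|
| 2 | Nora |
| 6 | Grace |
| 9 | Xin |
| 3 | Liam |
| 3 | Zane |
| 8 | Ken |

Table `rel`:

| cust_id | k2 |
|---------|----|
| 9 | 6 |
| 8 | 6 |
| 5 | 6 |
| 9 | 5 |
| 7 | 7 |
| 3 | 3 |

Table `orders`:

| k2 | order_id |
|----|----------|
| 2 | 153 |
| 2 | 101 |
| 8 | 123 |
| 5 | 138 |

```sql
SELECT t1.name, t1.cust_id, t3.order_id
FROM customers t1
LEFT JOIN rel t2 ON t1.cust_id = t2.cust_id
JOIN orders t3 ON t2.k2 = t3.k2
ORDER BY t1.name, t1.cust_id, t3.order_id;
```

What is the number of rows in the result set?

1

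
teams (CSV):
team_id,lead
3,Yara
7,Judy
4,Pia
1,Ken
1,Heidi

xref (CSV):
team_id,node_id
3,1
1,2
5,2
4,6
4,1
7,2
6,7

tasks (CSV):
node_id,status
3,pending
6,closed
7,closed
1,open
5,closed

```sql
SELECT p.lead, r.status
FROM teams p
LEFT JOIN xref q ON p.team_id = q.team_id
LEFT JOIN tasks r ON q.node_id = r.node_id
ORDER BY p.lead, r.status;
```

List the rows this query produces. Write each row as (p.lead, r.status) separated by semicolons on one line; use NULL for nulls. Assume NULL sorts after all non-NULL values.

(Heidi, NULL); (Judy, NULL); (Ken, NULL); (Pia, closed); (Pia, open); (Yara, open)

Step 1 — p LEFT JOIN q on team_id → 6 row(s).
Then LEFT JOIN `tasks r` on node_id: each of those 6 rows is kept; rows whose q.node_id has no match in r get NULL for r's columns.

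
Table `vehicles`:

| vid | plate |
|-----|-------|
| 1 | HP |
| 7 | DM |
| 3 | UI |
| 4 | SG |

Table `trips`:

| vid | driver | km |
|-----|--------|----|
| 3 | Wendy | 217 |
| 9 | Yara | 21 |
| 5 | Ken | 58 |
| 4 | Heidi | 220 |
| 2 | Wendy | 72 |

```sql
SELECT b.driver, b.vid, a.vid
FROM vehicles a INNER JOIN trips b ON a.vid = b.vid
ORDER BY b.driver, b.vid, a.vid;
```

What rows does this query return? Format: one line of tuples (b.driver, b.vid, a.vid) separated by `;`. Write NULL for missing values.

(Heidi, 4, 4); (Wendy, 3, 3)

INNER JOIN keeps only pairs where the ON condition holds.
Matching on a.vid = b.vid.
Matched pairs: 2.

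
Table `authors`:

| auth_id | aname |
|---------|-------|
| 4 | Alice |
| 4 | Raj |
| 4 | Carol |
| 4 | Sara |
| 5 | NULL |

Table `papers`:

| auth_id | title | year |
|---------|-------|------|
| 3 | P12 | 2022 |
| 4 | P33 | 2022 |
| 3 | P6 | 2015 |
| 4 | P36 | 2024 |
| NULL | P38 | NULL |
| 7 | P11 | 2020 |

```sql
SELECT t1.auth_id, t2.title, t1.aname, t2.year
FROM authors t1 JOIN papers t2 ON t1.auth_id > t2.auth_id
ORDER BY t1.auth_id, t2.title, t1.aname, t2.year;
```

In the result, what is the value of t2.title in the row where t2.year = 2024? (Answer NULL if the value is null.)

P36

INNER JOIN keeps only pairs where the ON condition holds.
Matching on t1.auth_id > t2.auth_id. A NULL in a compared column never satisfies the condition.
- t1 row (auth_id=4): matches 2 t2 row(s) → 2 output row(s).
- t1 row (auth_id=4): matches 2 t2 row(s) → 2 output row(s).
- t1 row (auth_id=4): matches 2 t2 row(s) → 2 output row(s).
- t1 row (auth_id=4): matches 2 t2 row(s) → 2 output row(s).
- t1 row (auth_id=5): matches 4 t2 row(s) → 4 output row(s).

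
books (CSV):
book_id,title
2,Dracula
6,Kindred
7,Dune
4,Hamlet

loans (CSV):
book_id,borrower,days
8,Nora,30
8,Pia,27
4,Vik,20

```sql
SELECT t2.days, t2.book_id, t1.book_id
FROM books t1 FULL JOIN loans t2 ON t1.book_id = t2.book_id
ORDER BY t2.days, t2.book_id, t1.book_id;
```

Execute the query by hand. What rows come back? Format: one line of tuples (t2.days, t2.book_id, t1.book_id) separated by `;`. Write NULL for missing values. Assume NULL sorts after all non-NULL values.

FULL OUTER JOIN keeps every row from both sides; unmatched rows get NULL for the other side's columns.
Matching on t1.book_id = t2.book_id.
- t1 (book_id=2) has no partner → padded with NULL.
- t1 (book_id=6) has no partner → padded with NULL.
- t1 (book_id=7) has no partner → padded with NULL.
- t1 (book_id=4) pairs with 1 row(s) of t2.
- plus 2 unmatched t2 row(s), each kept with NULL t1 columns.
After projecting and ordering:
t2.days | t2.book_id | t1.book_id
20 | 4 | 4
27 | 8 | NULL
30 | 8 | NULL
NULL | NULL | 2
NULL | NULL | 6
NULL | NULL | 7

(20, 4, 4); (27, 8, NULL); (30, 8, NULL); (NULL, NULL, 2); (NULL, NULL, 6); (NULL, NULL, 7)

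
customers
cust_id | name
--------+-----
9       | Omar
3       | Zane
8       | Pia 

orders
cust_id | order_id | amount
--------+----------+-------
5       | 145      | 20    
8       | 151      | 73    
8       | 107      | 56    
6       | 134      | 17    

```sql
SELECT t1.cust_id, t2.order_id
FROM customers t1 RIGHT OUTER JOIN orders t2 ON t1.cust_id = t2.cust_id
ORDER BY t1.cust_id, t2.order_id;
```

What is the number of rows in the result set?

RIGHT JOIN keeps every row from `orders`; unmatched rows get NULL for `customers`'s columns.
Matching on t1.cust_id = t2.cust_id.
- t1 row (cust_id=9): no match.
- t1 row (cust_id=3): no match.
- t1 row (cust_id=8): matches 2 t2 row(s) → 2 output row(s).
- 2 t2 row(s) had no t1 match → kept, t1 columns NULL.
Total: 2 matched + 2 padded = 4 rows.

4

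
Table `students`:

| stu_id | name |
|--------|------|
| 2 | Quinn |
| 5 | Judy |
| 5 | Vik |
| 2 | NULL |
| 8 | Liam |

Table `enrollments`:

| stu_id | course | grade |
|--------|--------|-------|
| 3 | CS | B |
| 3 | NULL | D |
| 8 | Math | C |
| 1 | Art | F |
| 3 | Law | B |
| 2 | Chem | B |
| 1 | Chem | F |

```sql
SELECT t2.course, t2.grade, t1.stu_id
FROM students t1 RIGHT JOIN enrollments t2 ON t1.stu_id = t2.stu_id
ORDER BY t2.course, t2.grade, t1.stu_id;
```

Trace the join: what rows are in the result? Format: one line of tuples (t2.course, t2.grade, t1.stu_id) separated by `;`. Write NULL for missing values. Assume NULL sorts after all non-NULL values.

RIGHT JOIN keeps every row from `enrollments`; unmatched rows get NULL for `students`'s columns.
Matching on t1.stu_id = t2.stu_id.
Matched pairs: 3; unmatched t2 rows kept: 5.

(Art, F, NULL); (CS, B, NULL); (Chem, B, 2); (Chem, B, 2); (Chem, F, NULL); (Law, B, NULL); (Math, C, 8); (NULL, D, NULL)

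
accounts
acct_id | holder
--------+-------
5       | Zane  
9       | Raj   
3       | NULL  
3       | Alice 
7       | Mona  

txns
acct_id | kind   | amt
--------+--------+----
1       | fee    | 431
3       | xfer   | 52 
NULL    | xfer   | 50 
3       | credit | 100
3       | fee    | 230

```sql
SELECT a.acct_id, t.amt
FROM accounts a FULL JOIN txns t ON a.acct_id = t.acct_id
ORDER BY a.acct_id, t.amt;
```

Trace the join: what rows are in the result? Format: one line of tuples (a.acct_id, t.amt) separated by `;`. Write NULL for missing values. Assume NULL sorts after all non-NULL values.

FULL OUTER JOIN keeps every row from both sides; unmatched rows get NULL for the other side's columns.
Matching on a.acct_id = t.acct_id. A NULL in a compared column never satisfies the condition.
- a row (acct_id=5): no match → kept, t columns NULL.
- a row (acct_id=9): no match → kept, t columns NULL.
- a row (acct_id=3): matches 3 t row(s) → 3 output row(s).
- a row (acct_id=3): matches 3 t row(s) → 3 output row(s).
- a row (acct_id=7): no match → kept, t columns NULL.
- 2 t row(s) had no a match → kept, a columns NULL.

(3, 52); (3, 52); (3, 100); (3, 100); (3, 230); (3, 230); (5, NULL); (7, NULL); (9, NULL); (NULL, 50); (NULL, 431)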